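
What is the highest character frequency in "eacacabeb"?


Input: eacacabeb
Character counts:
  'a': 3
  'b': 2
  'c': 2
  'e': 2
Maximum frequency: 3

3


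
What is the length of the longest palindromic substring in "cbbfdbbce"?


Input: "cbbfdbbce"
Checking substrings for palindromes:
  [1:3] "bb" (len 2) => palindrome
  [5:7] "bb" (len 2) => palindrome
Longest palindromic substring: "bb" with length 2

2


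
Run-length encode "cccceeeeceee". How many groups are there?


Input: cccceeeeceee
Scanning for consecutive runs:
  Group 1: 'c' x 4 (positions 0-3)
  Group 2: 'e' x 4 (positions 4-7)
  Group 3: 'c' x 1 (positions 8-8)
  Group 4: 'e' x 3 (positions 9-11)
Total groups: 4

4


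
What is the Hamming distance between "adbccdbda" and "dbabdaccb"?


Comparing "adbccdbda" and "dbabdaccb" position by position:
  Position 0: 'a' vs 'd' => differ
  Position 1: 'd' vs 'b' => differ
  Position 2: 'b' vs 'a' => differ
  Position 3: 'c' vs 'b' => differ
  Position 4: 'c' vs 'd' => differ
  Position 5: 'd' vs 'a' => differ
  Position 6: 'b' vs 'c' => differ
  Position 7: 'd' vs 'c' => differ
  Position 8: 'a' vs 'b' => differ
Total differences (Hamming distance): 9

9


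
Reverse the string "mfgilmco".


Input: mfgilmco
Reading characters right to left:
  Position 7: 'o'
  Position 6: 'c'
  Position 5: 'm'
  Position 4: 'l'
  Position 3: 'i'
  Position 2: 'g'
  Position 1: 'f'
  Position 0: 'm'
Reversed: ocmligfm

ocmligfm


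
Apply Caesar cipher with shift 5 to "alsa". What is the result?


Caesar cipher: shift "alsa" by 5
  'a' (pos 0) + 5 = pos 5 = 'f'
  'l' (pos 11) + 5 = pos 16 = 'q'
  's' (pos 18) + 5 = pos 23 = 'x'
  'a' (pos 0) + 5 = pos 5 = 'f'
Result: fqxf

fqxf


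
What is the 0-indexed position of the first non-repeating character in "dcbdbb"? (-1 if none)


Input: dcbdbb
Character frequencies:
  'b': 3
  'c': 1
  'd': 2
Scanning left to right for freq == 1:
  Position 0 ('d'): freq=2, skip
  Position 1 ('c'): unique! => answer = 1

1


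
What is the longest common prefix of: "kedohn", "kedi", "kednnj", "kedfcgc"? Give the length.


Words: kedohn, kedi, kednnj, kedfcgc
  Position 0: all 'k' => match
  Position 1: all 'e' => match
  Position 2: all 'd' => match
  Position 3: ('o', 'i', 'n', 'f') => mismatch, stop
LCP = "ked" (length 3)

3


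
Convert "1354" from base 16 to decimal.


Input: "1354" in base 16
Positional expansion:
  Digit '1' (value 1) x 16^3 = 4096
  Digit '3' (value 3) x 16^2 = 768
  Digit '5' (value 5) x 16^1 = 80
  Digit '4' (value 4) x 16^0 = 4
Sum = 4948

4948


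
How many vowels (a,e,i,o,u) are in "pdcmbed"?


Input: pdcmbed
Checking each character:
  'p' at position 0: consonant
  'd' at position 1: consonant
  'c' at position 2: consonant
  'm' at position 3: consonant
  'b' at position 4: consonant
  'e' at position 5: vowel (running total: 1)
  'd' at position 6: consonant
Total vowels: 1

1


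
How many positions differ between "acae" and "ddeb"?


Comparing "acae" and "ddeb" position by position:
  Position 0: 'a' vs 'd' => DIFFER
  Position 1: 'c' vs 'd' => DIFFER
  Position 2: 'a' vs 'e' => DIFFER
  Position 3: 'e' vs 'b' => DIFFER
Positions that differ: 4

4


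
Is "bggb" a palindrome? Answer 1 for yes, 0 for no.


Input: bggb
Reversed: bggb
  Compare pos 0 ('b') with pos 3 ('b'): match
  Compare pos 1 ('g') with pos 2 ('g'): match
Result: palindrome

1


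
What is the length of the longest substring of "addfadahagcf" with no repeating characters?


Input: "addfadahagcf"
Sliding window (track last position of each char):
  Position 0 ('a'): window [0,0] length 1 -- new best
  Position 1 ('d'): window [0,1] length 2 -- new best
  Position 2 ('d'): repeat (last at 1), move window start to 2
  Position 2 ('d'): window [2,2] length 1
  Position 3 ('f'): window [2,3] length 2
  Position 4 ('a'): window [2,4] length 3 -- new best
  Position 5 ('d'): repeat (last at 2), move window start to 3
  Position 5 ('d'): window [3,5] length 3
  Position 6 ('a'): repeat (last at 4), move window start to 5
  Position 6 ('a'): window [5,6] length 2
  Position 7 ('h'): window [5,7] length 3
  Position 8 ('a'): repeat (last at 6), move window start to 7
  Position 8 ('a'): window [7,8] length 2
  Position 9 ('g'): window [7,9] length 3
  Position 10 ('c'): window [7,10] length 4 -- new best
  Position 11 ('f'): window [7,11] length 5 -- new best
Longest substring with no repeats: "hagcf" with length 5

5


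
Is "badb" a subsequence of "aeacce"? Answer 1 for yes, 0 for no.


Check if "badb" is a subsequence of "aeacce"
Greedy scan:
  Position 0 ('a'): no match needed
  Position 1 ('e'): no match needed
  Position 2 ('a'): no match needed
  Position 3 ('c'): no match needed
  Position 4 ('c'): no match needed
  Position 5 ('e'): no match needed
Only matched 0/4 characters => not a subsequence

0


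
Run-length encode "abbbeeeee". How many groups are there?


Input: abbbeeeee
Scanning for consecutive runs:
  Group 1: 'a' x 1 (positions 0-0)
  Group 2: 'b' x 3 (positions 1-3)
  Group 3: 'e' x 5 (positions 4-8)
Total groups: 3

3


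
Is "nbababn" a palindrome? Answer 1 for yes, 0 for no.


Input: nbababn
Reversed: nbababn
  Compare pos 0 ('n') with pos 6 ('n'): match
  Compare pos 1 ('b') with pos 5 ('b'): match
  Compare pos 2 ('a') with pos 4 ('a'): match
Result: palindrome

1


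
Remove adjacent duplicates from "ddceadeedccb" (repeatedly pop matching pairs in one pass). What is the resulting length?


Input: ddceadeedccb
Stack-based adjacent duplicate removal:
  Read 'd': push. Stack: d
  Read 'd': matches stack top 'd' => pop. Stack: (empty)
  Read 'c': push. Stack: c
  Read 'e': push. Stack: ce
  Read 'a': push. Stack: cea
  Read 'd': push. Stack: cead
  Read 'e': push. Stack: ceade
  Read 'e': matches stack top 'e' => pop. Stack: cead
  Read 'd': matches stack top 'd' => pop. Stack: cea
  Read 'c': push. Stack: ceac
  Read 'c': matches stack top 'c' => pop. Stack: cea
  Read 'b': push. Stack: ceab
Final stack: "ceab" (length 4)

4


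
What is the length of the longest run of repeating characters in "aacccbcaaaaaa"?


Input: "aacccbcaaaaaa"
Scanning for longest run:
  Position 1 ('a'): continues run of 'a', length=2
  Position 2 ('c'): new char, reset run to 1
  Position 3 ('c'): continues run of 'c', length=2
  Position 4 ('c'): continues run of 'c', length=3
  Position 5 ('b'): new char, reset run to 1
  Position 6 ('c'): new char, reset run to 1
  Position 7 ('a'): new char, reset run to 1
  Position 8 ('a'): continues run of 'a', length=2
  Position 9 ('a'): continues run of 'a', length=3
  Position 10 ('a'): continues run of 'a', length=4
  Position 11 ('a'): continues run of 'a', length=5
  Position 12 ('a'): continues run of 'a', length=6
Longest run: 'a' with length 6

6


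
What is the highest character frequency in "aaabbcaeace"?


Input: aaabbcaeace
Character counts:
  'a': 5
  'b': 2
  'c': 2
  'e': 2
Maximum frequency: 5

5


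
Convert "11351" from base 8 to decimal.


Input: "11351" in base 8
Positional expansion:
  Digit '1' (value 1) x 8^4 = 4096
  Digit '1' (value 1) x 8^3 = 512
  Digit '3' (value 3) x 8^2 = 192
  Digit '5' (value 5) x 8^1 = 40
  Digit '1' (value 1) x 8^0 = 1
Sum = 4841

4841


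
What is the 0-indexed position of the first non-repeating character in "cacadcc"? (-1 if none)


Input: cacadcc
Character frequencies:
  'a': 2
  'c': 4
  'd': 1
Scanning left to right for freq == 1:
  Position 0 ('c'): freq=4, skip
  Position 1 ('a'): freq=2, skip
  Position 2 ('c'): freq=4, skip
  Position 3 ('a'): freq=2, skip
  Position 4 ('d'): unique! => answer = 4

4


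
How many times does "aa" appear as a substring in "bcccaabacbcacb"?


Searching for "aa" in "bcccaabacbcacb"
Scanning each position:
  Position 0: "bc" => no
  Position 1: "cc" => no
  Position 2: "cc" => no
  Position 3: "ca" => no
  Position 4: "aa" => MATCH
  Position 5: "ab" => no
  Position 6: "ba" => no
  Position 7: "ac" => no
  Position 8: "cb" => no
  Position 9: "bc" => no
  Position 10: "ca" => no
  Position 11: "ac" => no
  Position 12: "cb" => no
Total occurrences: 1

1


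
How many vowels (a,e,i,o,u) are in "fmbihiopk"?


Input: fmbihiopk
Checking each character:
  'f' at position 0: consonant
  'm' at position 1: consonant
  'b' at position 2: consonant
  'i' at position 3: vowel (running total: 1)
  'h' at position 4: consonant
  'i' at position 5: vowel (running total: 2)
  'o' at position 6: vowel (running total: 3)
  'p' at position 7: consonant
  'k' at position 8: consonant
Total vowels: 3

3


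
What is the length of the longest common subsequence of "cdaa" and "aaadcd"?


LCS of "cdaa" and "aaadcd"
DP table:
           a    a    a    d    c    d
      0    0    0    0    0    0    0
  c   0    0    0    0    0    1    1
  d   0    0    0    0    1    1    2
  a   0    1    1    1    1    1    2
  a   0    1    2    2    2    2    2
LCS length = dp[4][6] = 2

2


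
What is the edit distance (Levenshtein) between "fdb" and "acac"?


Computing edit distance: "fdb" -> "acac"
DP table:
           a    c    a    c
      0    1    2    3    4
  f   1    1    2    3    4
  d   2    2    2    3    4
  b   3    3    3    3    4
Edit distance = dp[3][4] = 4

4


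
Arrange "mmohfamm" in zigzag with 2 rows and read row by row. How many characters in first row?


Zigzag "mmohfamm" into 2 rows:
Placing characters:
  'm' => row 0
  'm' => row 1
  'o' => row 0
  'h' => row 1
  'f' => row 0
  'a' => row 1
  'm' => row 0
  'm' => row 1
Rows:
  Row 0: "mofm"
  Row 1: "mham"
First row length: 4

4


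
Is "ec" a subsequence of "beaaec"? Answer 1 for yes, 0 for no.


Check if "ec" is a subsequence of "beaaec"
Greedy scan:
  Position 0 ('b'): no match needed
  Position 1 ('e'): matches sub[0] = 'e'
  Position 2 ('a'): no match needed
  Position 3 ('a'): no match needed
  Position 4 ('e'): no match needed
  Position 5 ('c'): matches sub[1] = 'c'
All 2 characters matched => is a subsequence

1


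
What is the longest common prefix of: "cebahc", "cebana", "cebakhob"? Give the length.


Words: cebahc, cebana, cebakhob
  Position 0: all 'c' => match
  Position 1: all 'e' => match
  Position 2: all 'b' => match
  Position 3: all 'a' => match
  Position 4: ('h', 'n', 'k') => mismatch, stop
LCP = "ceba" (length 4)

4


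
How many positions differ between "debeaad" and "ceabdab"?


Comparing "debeaad" and "ceabdab" position by position:
  Position 0: 'd' vs 'c' => DIFFER
  Position 1: 'e' vs 'e' => same
  Position 2: 'b' vs 'a' => DIFFER
  Position 3: 'e' vs 'b' => DIFFER
  Position 4: 'a' vs 'd' => DIFFER
  Position 5: 'a' vs 'a' => same
  Position 6: 'd' vs 'b' => DIFFER
Positions that differ: 5

5


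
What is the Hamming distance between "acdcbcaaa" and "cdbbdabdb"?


Comparing "acdcbcaaa" and "cdbbdabdb" position by position:
  Position 0: 'a' vs 'c' => differ
  Position 1: 'c' vs 'd' => differ
  Position 2: 'd' vs 'b' => differ
  Position 3: 'c' vs 'b' => differ
  Position 4: 'b' vs 'd' => differ
  Position 5: 'c' vs 'a' => differ
  Position 6: 'a' vs 'b' => differ
  Position 7: 'a' vs 'd' => differ
  Position 8: 'a' vs 'b' => differ
Total differences (Hamming distance): 9

9


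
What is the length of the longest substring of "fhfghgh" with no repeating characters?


Input: "fhfghgh"
Sliding window (track last position of each char):
  Position 0 ('f'): window [0,0] length 1 -- new best
  Position 1 ('h'): window [0,1] length 2 -- new best
  Position 2 ('f'): repeat (last at 0), move window start to 1
  Position 2 ('f'): window [1,2] length 2
  Position 3 ('g'): window [1,3] length 3 -- new best
  Position 4 ('h'): repeat (last at 1), move window start to 2
  Position 4 ('h'): window [2,4] length 3
  Position 5 ('g'): repeat (last at 3), move window start to 4
  Position 5 ('g'): window [4,5] length 2
  Position 6 ('h'): repeat (last at 4), move window start to 5
  Position 6 ('h'): window [5,6] length 2
Longest substring with no repeats: "hfg" with length 3

3


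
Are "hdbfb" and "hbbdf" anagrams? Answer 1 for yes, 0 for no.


Strings: "hdbfb", "hbbdf"
Sorted first:  bbdfh
Sorted second: bbdfh
Sorted forms match => anagrams

1


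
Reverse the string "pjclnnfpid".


Input: pjclnnfpid
Reading characters right to left:
  Position 9: 'd'
  Position 8: 'i'
  Position 7: 'p'
  Position 6: 'f'
  Position 5: 'n'
  Position 4: 'n'
  Position 3: 'l'
  Position 2: 'c'
  Position 1: 'j'
  Position 0: 'p'
Reversed: dipfnnlcjp

dipfnnlcjp


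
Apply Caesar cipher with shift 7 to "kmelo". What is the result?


Caesar cipher: shift "kmelo" by 7
  'k' (pos 10) + 7 = pos 17 = 'r'
  'm' (pos 12) + 7 = pos 19 = 't'
  'e' (pos 4) + 7 = pos 11 = 'l'
  'l' (pos 11) + 7 = pos 18 = 's'
  'o' (pos 14) + 7 = pos 21 = 'v'
Result: rtlsv

rtlsv


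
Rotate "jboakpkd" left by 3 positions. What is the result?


Input: "jboakpkd", rotate left by 3
First 3 characters: "jbo"
Remaining characters: "akpkd"
Concatenate remaining + first: "akpkd" + "jbo" = "akpkdjbo"

akpkdjbo


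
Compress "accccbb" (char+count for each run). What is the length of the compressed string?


Input: accccbb
Runs:
  'a' x 1 => "a1"
  'c' x 4 => "c4"
  'b' x 2 => "b2"
Compressed: "a1c4b2"
Compressed length: 6

6


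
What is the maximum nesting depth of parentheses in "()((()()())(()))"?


Input: "()((()()())(()))"
Tracking depth:
  Position 0 '(': depth becomes 1
  Position 1 ')': depth becomes 0
  Position 2 '(': depth becomes 1
  Position 3 '(': depth becomes 2
  Position 4 '(': depth becomes 3
  Position 5 ')': depth becomes 2
  Position 6 '(': depth becomes 3
  Position 7 ')': depth becomes 2
  Position 8 '(': depth becomes 3
  Position 9 ')': depth becomes 2
  Position 10 ')': depth becomes 1
  Position 11 '(': depth becomes 2
  Position 12 '(': depth becomes 3
  Position 13 ')': depth becomes 2
  Position 14 ')': depth becomes 1
  Position 15 ')': depth becomes 0
Maximum depth reached: 3

3


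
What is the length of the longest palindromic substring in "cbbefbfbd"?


Input: "cbbefbfbd"
Checking substrings for palindromes:
  [4:7] "fbf" (len 3) => palindrome
  [5:8] "bfb" (len 3) => palindrome
  [1:3] "bb" (len 2) => palindrome
Longest palindromic substring: "fbf" with length 3

3


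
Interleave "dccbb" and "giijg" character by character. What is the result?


Interleaving "dccbb" and "giijg":
  Position 0: 'd' from first, 'g' from second => "dg"
  Position 1: 'c' from first, 'i' from second => "ci"
  Position 2: 'c' from first, 'i' from second => "ci"
  Position 3: 'b' from first, 'j' from second => "bj"
  Position 4: 'b' from first, 'g' from second => "bg"
Result: dgcicibjbg

dgcicibjbg


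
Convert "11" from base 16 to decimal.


Input: "11" in base 16
Positional expansion:
  Digit '1' (value 1) x 16^1 = 16
  Digit '1' (value 1) x 16^0 = 1
Sum = 17

17


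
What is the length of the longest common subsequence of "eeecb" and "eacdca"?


LCS of "eeecb" and "eacdca"
DP table:
           e    a    c    d    c    a
      0    0    0    0    0    0    0
  e   0    1    1    1    1    1    1
  e   0    1    1    1    1    1    1
  e   0    1    1    1    1    1    1
  c   0    1    1    2    2    2    2
  b   0    1    1    2    2    2    2
LCS length = dp[5][6] = 2

2


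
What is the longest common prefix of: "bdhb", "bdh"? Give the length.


Words: bdhb, bdh
  Position 0: all 'b' => match
  Position 1: all 'd' => match
  Position 2: all 'h' => match
LCP = "bdh" (length 3)

3


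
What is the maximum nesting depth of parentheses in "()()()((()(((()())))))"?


Input: "()()()((()(((()())))))"
Tracking depth:
  Position 0 '(': depth becomes 1
  Position 1 ')': depth becomes 0
  Position 2 '(': depth becomes 1
  Position 3 ')': depth becomes 0
  Position 4 '(': depth becomes 1
  Position 5 ')': depth becomes 0
  Position 6 '(': depth becomes 1
  Position 7 '(': depth becomes 2
  Position 8 '(': depth becomes 3
  Position 9 ')': depth becomes 2
  Position 10 '(': depth becomes 3
  Position 11 '(': depth becomes 4
  Position 12 '(': depth becomes 5
  Position 13 '(': depth becomes 6
  Position 14 ')': depth becomes 5
  Position 15 '(': depth becomes 6
  Position 16 ')': depth becomes 5
  Position 17 ')': depth becomes 4
  Position 18 ')': depth becomes 3
  Position 19 ')': depth becomes 2
  Position 20 ')': depth becomes 1
  Position 21 ')': depth becomes 0
Maximum depth reached: 6

6


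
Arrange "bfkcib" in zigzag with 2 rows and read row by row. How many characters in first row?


Zigzag "bfkcib" into 2 rows:
Placing characters:
  'b' => row 0
  'f' => row 1
  'k' => row 0
  'c' => row 1
  'i' => row 0
  'b' => row 1
Rows:
  Row 0: "bki"
  Row 1: "fcb"
First row length: 3

3


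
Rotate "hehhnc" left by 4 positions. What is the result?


Input: "hehhnc", rotate left by 4
First 4 characters: "hehh"
Remaining characters: "nc"
Concatenate remaining + first: "nc" + "hehh" = "nchehh"

nchehh


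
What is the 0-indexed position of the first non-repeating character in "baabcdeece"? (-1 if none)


Input: baabcdeece
Character frequencies:
  'a': 2
  'b': 2
  'c': 2
  'd': 1
  'e': 3
Scanning left to right for freq == 1:
  Position 0 ('b'): freq=2, skip
  Position 1 ('a'): freq=2, skip
  Position 2 ('a'): freq=2, skip
  Position 3 ('b'): freq=2, skip
  Position 4 ('c'): freq=2, skip
  Position 5 ('d'): unique! => answer = 5

5


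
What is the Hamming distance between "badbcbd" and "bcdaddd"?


Comparing "badbcbd" and "bcdaddd" position by position:
  Position 0: 'b' vs 'b' => same
  Position 1: 'a' vs 'c' => differ
  Position 2: 'd' vs 'd' => same
  Position 3: 'b' vs 'a' => differ
  Position 4: 'c' vs 'd' => differ
  Position 5: 'b' vs 'd' => differ
  Position 6: 'd' vs 'd' => same
Total differences (Hamming distance): 4

4


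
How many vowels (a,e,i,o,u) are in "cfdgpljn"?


Input: cfdgpljn
Checking each character:
  'c' at position 0: consonant
  'f' at position 1: consonant
  'd' at position 2: consonant
  'g' at position 3: consonant
  'p' at position 4: consonant
  'l' at position 5: consonant
  'j' at position 6: consonant
  'n' at position 7: consonant
Total vowels: 0

0


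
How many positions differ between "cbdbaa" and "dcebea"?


Comparing "cbdbaa" and "dcebea" position by position:
  Position 0: 'c' vs 'd' => DIFFER
  Position 1: 'b' vs 'c' => DIFFER
  Position 2: 'd' vs 'e' => DIFFER
  Position 3: 'b' vs 'b' => same
  Position 4: 'a' vs 'e' => DIFFER
  Position 5: 'a' vs 'a' => same
Positions that differ: 4

4


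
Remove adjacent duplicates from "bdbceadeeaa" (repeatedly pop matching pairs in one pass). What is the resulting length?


Input: bdbceadeeaa
Stack-based adjacent duplicate removal:
  Read 'b': push. Stack: b
  Read 'd': push. Stack: bd
  Read 'b': push. Stack: bdb
  Read 'c': push. Stack: bdbc
  Read 'e': push. Stack: bdbce
  Read 'a': push. Stack: bdbcea
  Read 'd': push. Stack: bdbcead
  Read 'e': push. Stack: bdbceade
  Read 'e': matches stack top 'e' => pop. Stack: bdbcead
  Read 'a': push. Stack: bdbceada
  Read 'a': matches stack top 'a' => pop. Stack: bdbcead
Final stack: "bdbcead" (length 7)

7


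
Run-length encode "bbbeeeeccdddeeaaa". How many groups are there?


Input: bbbeeeeccdddeeaaa
Scanning for consecutive runs:
  Group 1: 'b' x 3 (positions 0-2)
  Group 2: 'e' x 4 (positions 3-6)
  Group 3: 'c' x 2 (positions 7-8)
  Group 4: 'd' x 3 (positions 9-11)
  Group 5: 'e' x 2 (positions 12-13)
  Group 6: 'a' x 3 (positions 14-16)
Total groups: 6

6


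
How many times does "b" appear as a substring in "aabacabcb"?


Searching for "b" in "aabacabcb"
Scanning each position:
  Position 0: "a" => no
  Position 1: "a" => no
  Position 2: "b" => MATCH
  Position 3: "a" => no
  Position 4: "c" => no
  Position 5: "a" => no
  Position 6: "b" => MATCH
  Position 7: "c" => no
  Position 8: "b" => MATCH
Total occurrences: 3

3


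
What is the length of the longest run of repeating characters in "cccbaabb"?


Input: "cccbaabb"
Scanning for longest run:
  Position 1 ('c'): continues run of 'c', length=2
  Position 2 ('c'): continues run of 'c', length=3
  Position 3 ('b'): new char, reset run to 1
  Position 4 ('a'): new char, reset run to 1
  Position 5 ('a'): continues run of 'a', length=2
  Position 6 ('b'): new char, reset run to 1
  Position 7 ('b'): continues run of 'b', length=2
Longest run: 'c' with length 3

3


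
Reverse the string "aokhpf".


Input: aokhpf
Reading characters right to left:
  Position 5: 'f'
  Position 4: 'p'
  Position 3: 'h'
  Position 2: 'k'
  Position 1: 'o'
  Position 0: 'a'
Reversed: fphkoa

fphkoa


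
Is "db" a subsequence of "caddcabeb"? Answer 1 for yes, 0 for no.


Check if "db" is a subsequence of "caddcabeb"
Greedy scan:
  Position 0 ('c'): no match needed
  Position 1 ('a'): no match needed
  Position 2 ('d'): matches sub[0] = 'd'
  Position 3 ('d'): no match needed
  Position 4 ('c'): no match needed
  Position 5 ('a'): no match needed
  Position 6 ('b'): matches sub[1] = 'b'
  Position 7 ('e'): no match needed
  Position 8 ('b'): no match needed
All 2 characters matched => is a subsequence

1


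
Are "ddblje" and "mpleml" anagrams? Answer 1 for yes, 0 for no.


Strings: "ddblje", "mpleml"
Sorted first:  bddejl
Sorted second: ellmmp
Differ at position 0: 'b' vs 'e' => not anagrams

0


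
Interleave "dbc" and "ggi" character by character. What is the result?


Interleaving "dbc" and "ggi":
  Position 0: 'd' from first, 'g' from second => "dg"
  Position 1: 'b' from first, 'g' from second => "bg"
  Position 2: 'c' from first, 'i' from second => "ci"
Result: dgbgci

dgbgci


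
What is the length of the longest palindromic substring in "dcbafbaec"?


Input: "dcbafbaec"
Checking substrings for palindromes:
  No multi-char palindromic substrings found
Longest palindromic substring: "d" with length 1

1


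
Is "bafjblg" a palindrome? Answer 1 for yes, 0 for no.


Input: bafjblg
Reversed: glbjfab
  Compare pos 0 ('b') with pos 6 ('g'): MISMATCH
  Compare pos 1 ('a') with pos 5 ('l'): MISMATCH
  Compare pos 2 ('f') with pos 4 ('b'): MISMATCH
Result: not a palindrome

0


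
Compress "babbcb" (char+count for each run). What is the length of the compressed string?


Input: babbcb
Runs:
  'b' x 1 => "b1"
  'a' x 1 => "a1"
  'b' x 2 => "b2"
  'c' x 1 => "c1"
  'b' x 1 => "b1"
Compressed: "b1a1b2c1b1"
Compressed length: 10

10


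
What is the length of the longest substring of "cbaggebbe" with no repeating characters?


Input: "cbaggebbe"
Sliding window (track last position of each char):
  Position 0 ('c'): window [0,0] length 1 -- new best
  Position 1 ('b'): window [0,1] length 2 -- new best
  Position 2 ('a'): window [0,2] length 3 -- new best
  Position 3 ('g'): window [0,3] length 4 -- new best
  Position 4 ('g'): repeat (last at 3), move window start to 4
  Position 4 ('g'): window [4,4] length 1
  Position 5 ('e'): window [4,5] length 2
  Position 6 ('b'): window [4,6] length 3
  Position 7 ('b'): repeat (last at 6), move window start to 7
  Position 7 ('b'): window [7,7] length 1
  Position 8 ('e'): window [7,8] length 2
Longest substring with no repeats: "cbag" with length 4

4


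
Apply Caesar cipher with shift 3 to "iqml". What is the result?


Caesar cipher: shift "iqml" by 3
  'i' (pos 8) + 3 = pos 11 = 'l'
  'q' (pos 16) + 3 = pos 19 = 't'
  'm' (pos 12) + 3 = pos 15 = 'p'
  'l' (pos 11) + 3 = pos 14 = 'o'
Result: ltpo

ltpo


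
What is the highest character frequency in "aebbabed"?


Input: aebbabed
Character counts:
  'a': 2
  'b': 3
  'd': 1
  'e': 2
Maximum frequency: 3

3


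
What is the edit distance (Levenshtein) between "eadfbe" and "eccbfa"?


Computing edit distance: "eadfbe" -> "eccbfa"
DP table:
           e    c    c    b    f    a
      0    1    2    3    4    5    6
  e   1    0    1    2    3    4    5
  a   2    1    1    2    3    4    4
  d   3    2    2    2    3    4    5
  f   4    3    3    3    3    3    4
  b   5    4    4    4    3    4    4
  e   6    5    5    5    4    4    5
Edit distance = dp[6][6] = 5

5


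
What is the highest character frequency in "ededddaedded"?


Input: ededddaedded
Character counts:
  'a': 1
  'd': 7
  'e': 4
Maximum frequency: 7

7


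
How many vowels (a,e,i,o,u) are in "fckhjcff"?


Input: fckhjcff
Checking each character:
  'f' at position 0: consonant
  'c' at position 1: consonant
  'k' at position 2: consonant
  'h' at position 3: consonant
  'j' at position 4: consonant
  'c' at position 5: consonant
  'f' at position 6: consonant
  'f' at position 7: consonant
Total vowels: 0

0


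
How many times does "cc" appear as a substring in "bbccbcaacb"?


Searching for "cc" in "bbccbcaacb"
Scanning each position:
  Position 0: "bb" => no
  Position 1: "bc" => no
  Position 2: "cc" => MATCH
  Position 3: "cb" => no
  Position 4: "bc" => no
  Position 5: "ca" => no
  Position 6: "aa" => no
  Position 7: "ac" => no
  Position 8: "cb" => no
Total occurrences: 1

1


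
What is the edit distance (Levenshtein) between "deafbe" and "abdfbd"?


Computing edit distance: "deafbe" -> "abdfbd"
DP table:
           a    b    d    f    b    d
      0    1    2    3    4    5    6
  d   1    1    2    2    3    4    5
  e   2    2    2    3    3    4    5
  a   3    2    3    3    4    4    5
  f   4    3    3    4    3    4    5
  b   5    4    3    4    4    3    4
  e   6    5    4    4    5    4    4
Edit distance = dp[6][6] = 4

4


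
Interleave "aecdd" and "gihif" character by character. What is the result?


Interleaving "aecdd" and "gihif":
  Position 0: 'a' from first, 'g' from second => "ag"
  Position 1: 'e' from first, 'i' from second => "ei"
  Position 2: 'c' from first, 'h' from second => "ch"
  Position 3: 'd' from first, 'i' from second => "di"
  Position 4: 'd' from first, 'f' from second => "df"
Result: ageichdidf

ageichdidf


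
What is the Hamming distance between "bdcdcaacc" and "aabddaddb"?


Comparing "bdcdcaacc" and "aabddaddb" position by position:
  Position 0: 'b' vs 'a' => differ
  Position 1: 'd' vs 'a' => differ
  Position 2: 'c' vs 'b' => differ
  Position 3: 'd' vs 'd' => same
  Position 4: 'c' vs 'd' => differ
  Position 5: 'a' vs 'a' => same
  Position 6: 'a' vs 'd' => differ
  Position 7: 'c' vs 'd' => differ
  Position 8: 'c' vs 'b' => differ
Total differences (Hamming distance): 7

7


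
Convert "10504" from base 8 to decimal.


Input: "10504" in base 8
Positional expansion:
  Digit '1' (value 1) x 8^4 = 4096
  Digit '0' (value 0) x 8^3 = 0
  Digit '5' (value 5) x 8^2 = 320
  Digit '0' (value 0) x 8^1 = 0
  Digit '4' (value 4) x 8^0 = 4
Sum = 4420

4420


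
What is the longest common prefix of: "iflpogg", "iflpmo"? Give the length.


Words: iflpogg, iflpmo
  Position 0: all 'i' => match
  Position 1: all 'f' => match
  Position 2: all 'l' => match
  Position 3: all 'p' => match
  Position 4: ('o', 'm') => mismatch, stop
LCP = "iflp" (length 4)

4


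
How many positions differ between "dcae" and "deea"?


Comparing "dcae" and "deea" position by position:
  Position 0: 'd' vs 'd' => same
  Position 1: 'c' vs 'e' => DIFFER
  Position 2: 'a' vs 'e' => DIFFER
  Position 3: 'e' vs 'a' => DIFFER
Positions that differ: 3

3


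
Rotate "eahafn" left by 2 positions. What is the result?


Input: "eahafn", rotate left by 2
First 2 characters: "ea"
Remaining characters: "hafn"
Concatenate remaining + first: "hafn" + "ea" = "hafnea"

hafnea


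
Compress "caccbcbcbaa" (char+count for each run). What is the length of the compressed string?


Input: caccbcbcbaa
Runs:
  'c' x 1 => "c1"
  'a' x 1 => "a1"
  'c' x 2 => "c2"
  'b' x 1 => "b1"
  'c' x 1 => "c1"
  'b' x 1 => "b1"
  'c' x 1 => "c1"
  'b' x 1 => "b1"
  'a' x 2 => "a2"
Compressed: "c1a1c2b1c1b1c1b1a2"
Compressed length: 18

18


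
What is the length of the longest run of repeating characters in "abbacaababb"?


Input: "abbacaababb"
Scanning for longest run:
  Position 1 ('b'): new char, reset run to 1
  Position 2 ('b'): continues run of 'b', length=2
  Position 3 ('a'): new char, reset run to 1
  Position 4 ('c'): new char, reset run to 1
  Position 5 ('a'): new char, reset run to 1
  Position 6 ('a'): continues run of 'a', length=2
  Position 7 ('b'): new char, reset run to 1
  Position 8 ('a'): new char, reset run to 1
  Position 9 ('b'): new char, reset run to 1
  Position 10 ('b'): continues run of 'b', length=2
Longest run: 'b' with length 2

2


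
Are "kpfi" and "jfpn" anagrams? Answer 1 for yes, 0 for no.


Strings: "kpfi", "jfpn"
Sorted first:  fikp
Sorted second: fjnp
Differ at position 1: 'i' vs 'j' => not anagrams

0


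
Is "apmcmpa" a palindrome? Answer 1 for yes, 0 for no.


Input: apmcmpa
Reversed: apmcmpa
  Compare pos 0 ('a') with pos 6 ('a'): match
  Compare pos 1 ('p') with pos 5 ('p'): match
  Compare pos 2 ('m') with pos 4 ('m'): match
Result: palindrome

1


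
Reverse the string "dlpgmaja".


Input: dlpgmaja
Reading characters right to left:
  Position 7: 'a'
  Position 6: 'j'
  Position 5: 'a'
  Position 4: 'm'
  Position 3: 'g'
  Position 2: 'p'
  Position 1: 'l'
  Position 0: 'd'
Reversed: ajamgpld

ajamgpld


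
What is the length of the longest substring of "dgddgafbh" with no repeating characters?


Input: "dgddgafbh"
Sliding window (track last position of each char):
  Position 0 ('d'): window [0,0] length 1 -- new best
  Position 1 ('g'): window [0,1] length 2 -- new best
  Position 2 ('d'): repeat (last at 0), move window start to 1
  Position 2 ('d'): window [1,2] length 2
  Position 3 ('d'): repeat (last at 2), move window start to 3
  Position 3 ('d'): window [3,3] length 1
  Position 4 ('g'): window [3,4] length 2
  Position 5 ('a'): window [3,5] length 3 -- new best
  Position 6 ('f'): window [3,6] length 4 -- new best
  Position 7 ('b'): window [3,7] length 5 -- new best
  Position 8 ('h'): window [3,8] length 6 -- new best
Longest substring with no repeats: "dgafbh" with length 6

6


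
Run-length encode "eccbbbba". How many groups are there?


Input: eccbbbba
Scanning for consecutive runs:
  Group 1: 'e' x 1 (positions 0-0)
  Group 2: 'c' x 2 (positions 1-2)
  Group 3: 'b' x 4 (positions 3-6)
  Group 4: 'a' x 1 (positions 7-7)
Total groups: 4

4


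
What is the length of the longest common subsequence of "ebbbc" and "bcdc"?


LCS of "ebbbc" and "bcdc"
DP table:
           b    c    d    c
      0    0    0    0    0
  e   0    0    0    0    0
  b   0    1    1    1    1
  b   0    1    1    1    1
  b   0    1    1    1    1
  c   0    1    2    2    2
LCS length = dp[5][4] = 2

2


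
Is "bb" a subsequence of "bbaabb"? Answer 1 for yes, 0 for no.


Check if "bb" is a subsequence of "bbaabb"
Greedy scan:
  Position 0 ('b'): matches sub[0] = 'b'
  Position 1 ('b'): matches sub[1] = 'b'
  Position 2 ('a'): no match needed
  Position 3 ('a'): no match needed
  Position 4 ('b'): no match needed
  Position 5 ('b'): no match needed
All 2 characters matched => is a subsequence

1


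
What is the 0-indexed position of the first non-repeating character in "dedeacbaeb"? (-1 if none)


Input: dedeacbaeb
Character frequencies:
  'a': 2
  'b': 2
  'c': 1
  'd': 2
  'e': 3
Scanning left to right for freq == 1:
  Position 0 ('d'): freq=2, skip
  Position 1 ('e'): freq=3, skip
  Position 2 ('d'): freq=2, skip
  Position 3 ('e'): freq=3, skip
  Position 4 ('a'): freq=2, skip
  Position 5 ('c'): unique! => answer = 5

5


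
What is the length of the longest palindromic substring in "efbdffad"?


Input: "efbdffad"
Checking substrings for palindromes:
  [4:6] "ff" (len 2) => palindrome
Longest palindromic substring: "ff" with length 2

2


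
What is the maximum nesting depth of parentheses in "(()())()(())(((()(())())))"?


Input: "(()())()(())(((()(())())))"
Tracking depth:
  Position 0 '(': depth becomes 1
  Position 1 '(': depth becomes 2
  Position 2 ')': depth becomes 1
  Position 3 '(': depth becomes 2
  Position 4 ')': depth becomes 1
  Position 5 ')': depth becomes 0
  Position 6 '(': depth becomes 1
  Position 7 ')': depth becomes 0
  Position 8 '(': depth becomes 1
  Position 9 '(': depth becomes 2
  Position 10 ')': depth becomes 1
  Position 11 ')': depth becomes 0
  Position 12 '(': depth becomes 1
  Position 13 '(': depth becomes 2
  Position 14 '(': depth becomes 3
  Position 15 '(': depth becomes 4
  Position 16 ')': depth becomes 3
  Position 17 '(': depth becomes 4
  Position 18 '(': depth becomes 5
  Position 19 ')': depth becomes 4
  Position 20 ')': depth becomes 3
  Position 21 '(': depth becomes 4
  Position 22 ')': depth becomes 3
  Position 23 ')': depth becomes 2
  Position 24 ')': depth becomes 1
  Position 25 ')': depth becomes 0
Maximum depth reached: 5

5


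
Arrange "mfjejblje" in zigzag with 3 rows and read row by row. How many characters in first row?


Zigzag "mfjejblje" into 3 rows:
Placing characters:
  'm' => row 0
  'f' => row 1
  'j' => row 2
  'e' => row 1
  'j' => row 0
  'b' => row 1
  'l' => row 2
  'j' => row 1
  'e' => row 0
Rows:
  Row 0: "mje"
  Row 1: "febj"
  Row 2: "jl"
First row length: 3

3


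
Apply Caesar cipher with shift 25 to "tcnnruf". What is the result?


Caesar cipher: shift "tcnnruf" by 25
  't' (pos 19) + 25 = pos 18 = 's'
  'c' (pos 2) + 25 = pos 1 = 'b'
  'n' (pos 13) + 25 = pos 12 = 'm'
  'n' (pos 13) + 25 = pos 12 = 'm'
  'r' (pos 17) + 25 = pos 16 = 'q'
  'u' (pos 20) + 25 = pos 19 = 't'
  'f' (pos 5) + 25 = pos 4 = 'e'
Result: sbmmqte

sbmmqte


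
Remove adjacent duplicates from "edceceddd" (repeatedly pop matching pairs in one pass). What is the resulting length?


Input: edceceddd
Stack-based adjacent duplicate removal:
  Read 'e': push. Stack: e
  Read 'd': push. Stack: ed
  Read 'c': push. Stack: edc
  Read 'e': push. Stack: edce
  Read 'c': push. Stack: edcec
  Read 'e': push. Stack: edcece
  Read 'd': push. Stack: edceced
  Read 'd': matches stack top 'd' => pop. Stack: edcece
  Read 'd': push. Stack: edceced
Final stack: "edceced" (length 7)

7


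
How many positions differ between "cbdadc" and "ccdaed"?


Comparing "cbdadc" and "ccdaed" position by position:
  Position 0: 'c' vs 'c' => same
  Position 1: 'b' vs 'c' => DIFFER
  Position 2: 'd' vs 'd' => same
  Position 3: 'a' vs 'a' => same
  Position 4: 'd' vs 'e' => DIFFER
  Position 5: 'c' vs 'd' => DIFFER
Positions that differ: 3

3


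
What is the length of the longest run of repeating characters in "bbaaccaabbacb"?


Input: "bbaaccaabbacb"
Scanning for longest run:
  Position 1 ('b'): continues run of 'b', length=2
  Position 2 ('a'): new char, reset run to 1
  Position 3 ('a'): continues run of 'a', length=2
  Position 4 ('c'): new char, reset run to 1
  Position 5 ('c'): continues run of 'c', length=2
  Position 6 ('a'): new char, reset run to 1
  Position 7 ('a'): continues run of 'a', length=2
  Position 8 ('b'): new char, reset run to 1
  Position 9 ('b'): continues run of 'b', length=2
  Position 10 ('a'): new char, reset run to 1
  Position 11 ('c'): new char, reset run to 1
  Position 12 ('b'): new char, reset run to 1
Longest run: 'b' with length 2

2


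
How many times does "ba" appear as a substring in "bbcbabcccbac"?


Searching for "ba" in "bbcbabcccbac"
Scanning each position:
  Position 0: "bb" => no
  Position 1: "bc" => no
  Position 2: "cb" => no
  Position 3: "ba" => MATCH
  Position 4: "ab" => no
  Position 5: "bc" => no
  Position 6: "cc" => no
  Position 7: "cc" => no
  Position 8: "cb" => no
  Position 9: "ba" => MATCH
  Position 10: "ac" => no
Total occurrences: 2

2


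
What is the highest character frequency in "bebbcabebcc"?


Input: bebbcabebcc
Character counts:
  'a': 1
  'b': 5
  'c': 3
  'e': 2
Maximum frequency: 5

5


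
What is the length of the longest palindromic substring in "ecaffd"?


Input: "ecaffd"
Checking substrings for palindromes:
  [3:5] "ff" (len 2) => palindrome
Longest palindromic substring: "ff" with length 2

2


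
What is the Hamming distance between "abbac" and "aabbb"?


Comparing "abbac" and "aabbb" position by position:
  Position 0: 'a' vs 'a' => same
  Position 1: 'b' vs 'a' => differ
  Position 2: 'b' vs 'b' => same
  Position 3: 'a' vs 'b' => differ
  Position 4: 'c' vs 'b' => differ
Total differences (Hamming distance): 3

3


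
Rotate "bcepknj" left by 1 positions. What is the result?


Input: "bcepknj", rotate left by 1
First 1 characters: "b"
Remaining characters: "cepknj"
Concatenate remaining + first: "cepknj" + "b" = "cepknjb"

cepknjb


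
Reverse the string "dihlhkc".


Input: dihlhkc
Reading characters right to left:
  Position 6: 'c'
  Position 5: 'k'
  Position 4: 'h'
  Position 3: 'l'
  Position 2: 'h'
  Position 1: 'i'
  Position 0: 'd'
Reversed: ckhlhid

ckhlhid


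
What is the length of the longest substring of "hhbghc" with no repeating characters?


Input: "hhbghc"
Sliding window (track last position of each char):
  Position 0 ('h'): window [0,0] length 1 -- new best
  Position 1 ('h'): repeat (last at 0), move window start to 1
  Position 1 ('h'): window [1,1] length 1
  Position 2 ('b'): window [1,2] length 2 -- new best
  Position 3 ('g'): window [1,3] length 3 -- new best
  Position 4 ('h'): repeat (last at 1), move window start to 2
  Position 4 ('h'): window [2,4] length 3
  Position 5 ('c'): window [2,5] length 4 -- new best
Longest substring with no repeats: "bghc" with length 4

4


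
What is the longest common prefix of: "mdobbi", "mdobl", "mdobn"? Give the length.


Words: mdobbi, mdobl, mdobn
  Position 0: all 'm' => match
  Position 1: all 'd' => match
  Position 2: all 'o' => match
  Position 3: all 'b' => match
  Position 4: ('b', 'l', 'n') => mismatch, stop
LCP = "mdob" (length 4)

4


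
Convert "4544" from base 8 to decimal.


Input: "4544" in base 8
Positional expansion:
  Digit '4' (value 4) x 8^3 = 2048
  Digit '5' (value 5) x 8^2 = 320
  Digit '4' (value 4) x 8^1 = 32
  Digit '4' (value 4) x 8^0 = 4
Sum = 2404

2404


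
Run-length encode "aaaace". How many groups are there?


Input: aaaace
Scanning for consecutive runs:
  Group 1: 'a' x 4 (positions 0-3)
  Group 2: 'c' x 1 (positions 4-4)
  Group 3: 'e' x 1 (positions 5-5)
Total groups: 3

3


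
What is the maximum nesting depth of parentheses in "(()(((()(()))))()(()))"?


Input: "(()(((()(()))))()(()))"
Tracking depth:
  Position 0 '(': depth becomes 1
  Position 1 '(': depth becomes 2
  Position 2 ')': depth becomes 1
  Position 3 '(': depth becomes 2
  Position 4 '(': depth becomes 3
  Position 5 '(': depth becomes 4
  Position 6 '(': depth becomes 5
  Position 7 ')': depth becomes 4
  Position 8 '(': depth becomes 5
  Position 9 '(': depth becomes 6
  Position 10 ')': depth becomes 5
  Position 11 ')': depth becomes 4
  Position 12 ')': depth becomes 3
  Position 13 ')': depth becomes 2
  Position 14 ')': depth becomes 1
  Position 15 '(': depth becomes 2
  Position 16 ')': depth becomes 1
  Position 17 '(': depth becomes 2
  Position 18 '(': depth becomes 3
  Position 19 ')': depth becomes 2
  Position 20 ')': depth becomes 1
  Position 21 ')': depth becomes 0
Maximum depth reached: 6

6


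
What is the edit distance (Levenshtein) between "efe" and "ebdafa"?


Computing edit distance: "efe" -> "ebdafa"
DP table:
           e    b    d    a    f    a
      0    1    2    3    4    5    6
  e   1    0    1    2    3    4    5
  f   2    1    1    2    3    3    4
  e   3    2    2    2    3    4    4
Edit distance = dp[3][6] = 4

4


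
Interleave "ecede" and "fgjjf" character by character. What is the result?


Interleaving "ecede" and "fgjjf":
  Position 0: 'e' from first, 'f' from second => "ef"
  Position 1: 'c' from first, 'g' from second => "cg"
  Position 2: 'e' from first, 'j' from second => "ej"
  Position 3: 'd' from first, 'j' from second => "dj"
  Position 4: 'e' from first, 'f' from second => "ef"
Result: efcgejdjef

efcgejdjef


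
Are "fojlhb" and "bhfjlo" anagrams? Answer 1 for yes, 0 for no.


Strings: "fojlhb", "bhfjlo"
Sorted first:  bfhjlo
Sorted second: bfhjlo
Sorted forms match => anagrams

1
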